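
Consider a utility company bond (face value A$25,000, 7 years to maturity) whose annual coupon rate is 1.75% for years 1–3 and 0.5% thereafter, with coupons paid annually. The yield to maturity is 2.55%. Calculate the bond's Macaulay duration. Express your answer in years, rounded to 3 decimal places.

Periodic yield y = 0.0255. Discount each cash flow and weight by its year:
  t   CF        PV=CF/(1+0.0255)^t    t·PV
  1       437.50       426.6212       426.6212
  2       437.50       416.0128       832.0257
  3       437.50       405.6683     1,217.0049
  4       125.00       113.0231       452.0925
  5       125.00       110.2127       551.0636
  6       125.00       107.4722       644.8330
  7    25,125.00    21,064.7553   147,453.2868
  Σ                 22,643.7656   151,576.9276
Price P = Σ PV = 22,643.7656.
Macaulay duration = Σ(t·PV) / P = 151,576.9276 / 22,643.7656 = 6.69398 years.

6.694 years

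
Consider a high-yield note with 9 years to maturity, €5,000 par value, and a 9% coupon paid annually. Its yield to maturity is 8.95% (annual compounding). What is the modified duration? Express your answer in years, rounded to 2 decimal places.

Periodic yield y = 0.0895. First find Macaulay duration:
  t   CF        PV=CF/(1+0.0895)^t    t·PV
  1       450.00       413.0335       413.0335
  2       450.00       379.1037       758.2074
  3       450.00       347.9612     1,043.8836
  4       450.00       319.3770     1,277.5078
  5       450.00       293.1408     1,465.7042
  6       450.00       269.0600     1,614.3599
  7       450.00       246.9573     1,728.7011
  8       450.00       226.6703     1,813.3625
  9     5,450.00     2,519.7148    22,677.4334
  Σ                  5,015.0186    32,792.1935
P = 5,015.0186; Macaulay duration = 32,792.1935 / 5,015.0186 = 6.53880 years.
Modified duration = D_Mac / (1 + y) = 6.53880 / 1.0895 = 6.00165 years.

6.00 years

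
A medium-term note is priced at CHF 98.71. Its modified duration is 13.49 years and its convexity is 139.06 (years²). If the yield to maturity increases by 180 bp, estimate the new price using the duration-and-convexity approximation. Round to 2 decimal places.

CHF 76.96

Duration effect: -D_mod·Δy = -13.49 × (+0.018) = -0.242820
Convexity effect: ½·C·(Δy)² = 0.5 × 139.06 × (0.018)² = +0.02252772
ΔP/P ≈ -0.242820 + 0.02252772 = -0.22029228
New price ≈ 98.71 × (1 - 0.22029228) = 76.9649490412.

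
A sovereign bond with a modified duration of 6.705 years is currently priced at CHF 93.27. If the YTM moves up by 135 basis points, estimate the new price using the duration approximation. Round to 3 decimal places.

CHF 84.827

Duration approximation: ΔP/P ≈ -D_mod · Δy = -6.705 × (+0.0135) = -0.0905175.
New price ≈ 93.27 × (1 - 0.0905175) = 84.827432775.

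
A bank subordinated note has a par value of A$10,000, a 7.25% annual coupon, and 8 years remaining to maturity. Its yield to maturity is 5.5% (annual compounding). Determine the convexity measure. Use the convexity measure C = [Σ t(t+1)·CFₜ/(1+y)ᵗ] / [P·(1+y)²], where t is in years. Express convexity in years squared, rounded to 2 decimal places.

48.06

With y = 0.055:
  t   CF        PV=CF/(1+0.055)^t    t·PV        t(t+1)·PV
  1       725.00       687.2038       687.2038       1,374.4076
  2       725.00       651.3780     1,302.7560       3,908.2680
  3       725.00       617.4199     1,852.2597       7,409.0389
  4       725.00       585.2321     2,340.9286      11,704.6428
  5       725.00       554.7224     2,773.6120      16,641.6722
  6       725.00       525.8032     3,154.8194      22,083.7356
  7       725.00       498.3917     3,488.7418      27,909.9344
  8    10,725.00     6,988.3979    55,907.1831     503,164.6479
  Σ                 11,108.5490    71,507.5044     594,196.3474
P = 11,108.5490.
Convexity = Σ t(t+1)·PV / [P·(1+y)²] = 594,196.3474 / (11,108.5490 × 1.113025) = 48.05822.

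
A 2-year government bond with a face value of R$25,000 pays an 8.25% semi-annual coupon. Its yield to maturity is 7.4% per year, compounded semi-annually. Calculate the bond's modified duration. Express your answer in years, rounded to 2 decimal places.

1.82 years

Periodic yield y = 0.037. First find Macaulay duration:
  t   CF        PV=CF/(1+0.037)^t    t·PV
  1     1,031.25       994.4552       994.4552
  2     1,031.25       958.9732     1,917.9463
  3     1,031.25       924.7571     2,774.2714
  4    26,031.25    22,510.2334    90,040.9335
  Σ                 25,388.4188    95,727.6064
P = 25,388.4188; Macaulay duration = 95,727.6064 / 25,388.4188 = 3.77052 half-year periods = 1.88526 years.
Modified duration = D_Mac / (1 + y) = 1.88526 / 1.037 = 1.81800 years.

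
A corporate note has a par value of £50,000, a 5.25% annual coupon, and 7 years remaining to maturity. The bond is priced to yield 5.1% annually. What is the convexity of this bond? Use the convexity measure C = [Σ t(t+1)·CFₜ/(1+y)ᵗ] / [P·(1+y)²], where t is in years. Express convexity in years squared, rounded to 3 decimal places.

With y = 0.051:
  t   CF        PV=CF/(1+0.051)^t    t·PV        t(t+1)·PV
  1     2,625.00     2,497.6213     2,497.6213       4,995.2426
  2     2,625.00     2,376.4237     4,752.8474      14,258.5422
  3     2,625.00     2,261.1072     6,783.3217      27,133.2868
  4     2,625.00     2,151.3865     8,605.5461      43,027.7304
  5     2,625.00     2,046.9900    10,234.9502      61,409.7009
  6     2,625.00     1,947.6594    11,685.9564      81,801.6949
  7    52,625.00    37,151.2214   260,058.5500   2,080,468.3996
  Σ                 50,432.4096   304,618.7930   2,313,094.5975
P = 50,432.4096.
Convexity = Σ t(t+1)·PV / [P·(1+y)²] = 2,313,094.5975 / (50,432.4096 × 1.104601) = 41.52200.

41.522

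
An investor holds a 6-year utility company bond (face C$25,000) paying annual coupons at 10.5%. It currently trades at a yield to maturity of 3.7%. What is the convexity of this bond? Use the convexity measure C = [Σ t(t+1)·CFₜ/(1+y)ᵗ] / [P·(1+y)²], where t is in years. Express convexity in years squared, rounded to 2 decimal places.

With y = 0.037:
  t   CF        PV=CF/(1+0.037)^t    t·PV        t(t+1)·PV
  1     2,625.00     2,531.3404     2,531.3404       5,062.6808
  2     2,625.00     2,441.0226     4,882.0451      14,646.1354
  3     2,625.00     2,353.9273     7,061.7818      28,247.1271
  4     2,625.00     2,269.9395     9,079.7580      45,398.7900
  5     2,625.00     2,188.9484    10,944.7420      65,668.4523
  6    27,625.00    22,214.1525   133,284.9148     932,994.4037
  Σ                 33,999.3306   167,784.5822   1,092,017.5893
P = 33,999.3306.
Convexity = Σ t(t+1)·PV / [P·(1+y)²] = 1,092,017.5893 / (33,999.3306 × 1.075369) = 29.86770.

29.87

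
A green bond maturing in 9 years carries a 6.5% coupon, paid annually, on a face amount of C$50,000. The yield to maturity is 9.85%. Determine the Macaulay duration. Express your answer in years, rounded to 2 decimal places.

Periodic yield y = 0.0985. Discount each cash flow and weight by its year:
  t   CF        PV=CF/(1+0.0985)^t    t·PV
  1     3,250.00     2,958.5799     2,958.5799
  2     3,250.00     2,693.2907     5,386.5815
  3     3,250.00     2,451.7895     7,355.3684
  4     3,250.00     2,231.9431     8,927.7723
  5     3,250.00     2,031.8098    10,159.0491
  6     3,250.00     1,849.6220    11,097.7323
  7     3,250.00     1,683.7706    11,786.3945
  8     3,250.00     1,532.7908    12,262.3260
  9    53,250.00    22,862.2548   205,760.2933
  Σ                 40,295.8513   275,694.0973
Price P = Σ PV = 40,295.8513.
Macaulay duration = Σ(t·PV) / P = 275,694.0973 / 40,295.8513 = 6.84175 years.

6.84 years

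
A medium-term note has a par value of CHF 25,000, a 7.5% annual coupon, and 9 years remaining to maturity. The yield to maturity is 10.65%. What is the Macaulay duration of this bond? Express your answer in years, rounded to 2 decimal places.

6.61 years

Periodic yield y = 0.1065. Discount each cash flow and weight by its year:
  t   CF        PV=CF/(1+0.1065)^t    t·PV
  1     1,875.00     1,694.5323     1,694.5323
  2     1,875.00     1,531.4345     3,062.8691
  3     1,875.00     1,384.0348     4,152.1045
  4     1,875.00     1,250.8223     5,003.2890
  5     1,875.00     1,130.4313     5,652.1566
  6     1,875.00     1,021.6279     6,129.7677
  7     1,875.00       923.2968     6,463.0778
  8     1,875.00       834.4300     6,675.4402
  9    26,875.00    10,809.0048    97,281.0429
  Σ                 20,579.6148   136,114.2801
Price P = Σ PV = 20,579.6148.
Macaulay duration = Σ(t·PV) / P = 136,114.2801 / 20,579.6148 = 6.61403 years.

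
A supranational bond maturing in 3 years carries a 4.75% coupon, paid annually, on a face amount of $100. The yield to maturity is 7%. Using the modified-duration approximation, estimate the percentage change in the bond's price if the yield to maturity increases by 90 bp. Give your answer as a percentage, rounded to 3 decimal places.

-2.407%

Periodic yield y = 0.07. Modified duration first:
  t   CF        PV=CF/(1+0.07)^t    t·PV
  1         4.75         4.4393         4.4393
  2         4.75         4.1488         8.2977
  3       104.75        85.5072       256.5216
  Σ                     94.0953       269.2585
P = 94.0953; D_Mac = 2.86155 yrs; D_mod = 2.86155/(1+0.07) = 2.67435 yrs.
ΔP/P ≈ -D_mod · Δy = -2.67435 × (+0.009) = -0.024069 = -2.4069%.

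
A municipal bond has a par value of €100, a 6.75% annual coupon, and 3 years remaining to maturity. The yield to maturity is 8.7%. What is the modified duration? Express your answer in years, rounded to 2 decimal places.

2.58 years

Periodic yield y = 0.087. First find Macaulay duration:
  t   CF        PV=CF/(1+0.087)^t    t·PV
  1         6.75         6.2098         6.2098
  2         6.75         5.7127        11.4255
  3       106.75        83.1150       249.3449
  Σ                     95.0375       266.9801
P = 95.0375; Macaulay duration = 266.9801 / 95.0375 = 2.80921 years.
Modified duration = D_Mac / (1 + y) = 2.80921 / 1.087 = 2.58437 years.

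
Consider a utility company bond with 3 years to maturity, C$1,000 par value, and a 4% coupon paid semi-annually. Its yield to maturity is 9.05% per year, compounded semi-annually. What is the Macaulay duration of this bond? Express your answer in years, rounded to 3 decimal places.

2.844 years

Periodic yield y = 0.04525. Discount each cash flow and weight by its period:
  t   CF        PV=CF/(1+0.04525)^t    t·PV
  1        20.00        19.1342        19.1342
  2        20.00        18.3058        36.6117
  3        20.00        17.5134        52.5401
  4        20.00        16.7552        67.0207
  5        20.00        16.0298        80.1492
  6     1,020.00       782.1303     4,692.7818
  Σ                    869.8687     4,948.2377
Price P = Σ PV = 869.8687.
Macaulay duration = Σ(t·PV) / P = 4,948.2377 / 869.8687 = 5.68849 half-year periods.
In years: 5.68849 / 2 = 2.84424 years.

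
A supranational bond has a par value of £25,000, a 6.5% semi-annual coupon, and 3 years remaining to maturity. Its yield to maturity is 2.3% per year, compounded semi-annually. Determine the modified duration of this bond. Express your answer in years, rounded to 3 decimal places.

Periodic yield y = 0.0115. First find Macaulay duration:
  t   CF        PV=CF/(1+0.0115)^t    t·PV
  1       812.50       803.2625       803.2625
  2       812.50       794.1300     1,588.2600
  3       812.50       785.1013     2,355.3040
  4       812.50       776.1753     3,104.7012
  5       812.50       767.3508     3,836.7539
  6    25,812.50    24,100.9824   144,605.8947
  Σ                 28,027.0023   156,294.1762
P = 28,027.0023; Macaulay duration = 156,294.1762 / 28,027.0023 = 5.57656 half-year periods = 2.78828 years.
Modified duration = D_Mac / (1 + y) = 2.78828 / 1.0115 = 2.75658 years.

2.757 years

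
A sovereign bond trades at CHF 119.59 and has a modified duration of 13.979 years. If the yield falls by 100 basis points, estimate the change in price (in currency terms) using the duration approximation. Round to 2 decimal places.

Duration approximation: ΔP/P ≈ -D_mod · Δy = -13.979 × (-0.01) = +0.139790.
ΔP ≈ 119.59 × (+0.139790) = +16.7174861.

+CHF 16.72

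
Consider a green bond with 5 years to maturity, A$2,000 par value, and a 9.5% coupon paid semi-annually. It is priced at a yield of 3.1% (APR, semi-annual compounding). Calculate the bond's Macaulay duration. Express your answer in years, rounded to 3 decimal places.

Periodic yield y = 0.0155. Discount each cash flow and weight by its period:
  t   CF        PV=CF/(1+0.0155)^t    t·PV
  1        95.00        93.5500        93.5500
  2        95.00        92.1221       184.2442
  3        95.00        90.7160       272.1480
  4        95.00        89.3313       357.3254
  5        95.00        87.9678       439.8392
  6        95.00        86.6252       519.7509
  7        95.00        85.3030       597.1207
  8        95.00        84.0009       672.0076
  9        95.00        82.7188       744.4693
  10    2,095.00     1,796.3243    17,963.2432
  Σ                  2,588.6594    21,843.6984
Price P = Σ PV = 2,588.6594.
Macaulay duration = Σ(t·PV) / P = 21,843.6984 / 2,588.6594 = 8.43823 half-year periods.
In years: 8.43823 / 2 = 4.21911 years.

4.219 years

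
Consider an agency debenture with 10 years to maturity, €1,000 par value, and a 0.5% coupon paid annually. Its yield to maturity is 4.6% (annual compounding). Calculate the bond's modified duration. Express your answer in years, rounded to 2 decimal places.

Periodic yield y = 0.046. First find Macaulay duration:
  t   CF        PV=CF/(1+0.046)^t    t·PV
  1         5.00         4.7801         4.7801
  2         5.00         4.5699         9.1398
  3         5.00         4.3689        13.1068
  4         5.00         4.1768        16.7072
  5         5.00         3.9931        19.9656
  6         5.00         3.8175        22.9050
  7         5.00         3.6496        25.5474
  8         5.00         3.4891        27.9130
  9         5.00         3.3357        30.0212
  10    1,005.00       640.9870     6,409.8699
  Σ                    677.1678     6,579.9559
P = 677.1678; Macaulay duration = 6,579.9559 / 677.1678 = 9.71688 years.
Modified duration = D_Mac / (1 + y) = 9.71688 / 1.046 = 9.28956 years.

9.29 years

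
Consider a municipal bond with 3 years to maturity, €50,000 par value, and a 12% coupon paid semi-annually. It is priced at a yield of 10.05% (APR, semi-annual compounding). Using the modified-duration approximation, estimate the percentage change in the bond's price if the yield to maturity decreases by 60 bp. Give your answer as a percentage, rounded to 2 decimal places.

+1.49%

Periodic yield y = 0.05025. Modified duration first:
  t   CF        PV=CF/(1+0.05025)^t    t·PV
  1     3,000.00     2,856.4627     2,856.4627
  2     3,000.00     2,719.7931     5,439.5863
  3     3,000.00     2,589.6626     7,768.9878
  4     3,000.00     2,465.7582     9,863.0330
  5     3,000.00     2,347.7822    11,738.9109
  6    53,000.00    39,492.9639   236,957.7835
  Σ                 52,472.4228   274,624.7642
P = 52,472.4228; D_Mac = 5.23370 half-year periods = 2.61685 yrs; D_mod = 2.61685/(1+0.05025) = 2.49164 yrs.
ΔP/P ≈ -D_mod · Δy = -2.49164 × (-0.006) = +0.014950 = +1.4950%.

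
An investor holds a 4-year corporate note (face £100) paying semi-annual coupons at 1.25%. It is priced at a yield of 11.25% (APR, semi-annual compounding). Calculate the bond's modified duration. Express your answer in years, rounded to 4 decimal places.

Periodic yield y = 0.05625. First find Macaulay duration:
  t   CF        PV=CF/(1+0.05625)^t    t·PV
  1        0.625         0.5917         0.5917
  2        0.625         0.5602         1.1204
  3        0.625         0.5304         1.5911
  4        0.625         0.5021         2.0085
  5        0.625         0.4754         2.3769
  6        0.625         0.4501         2.7004
  7        0.625         0.4261         2.9827
  8      100.625        64.9489       519.5916
  Σ                     68.4849       532.9634
P = 68.4849; Macaulay duration = 532.9634 / 68.4849 = 7.78220 half-year periods = 3.89110 years.
Modified duration = D_Mac / (1 + y) = 3.89110 / 1.05625 = 3.68388 years.

3.6839 years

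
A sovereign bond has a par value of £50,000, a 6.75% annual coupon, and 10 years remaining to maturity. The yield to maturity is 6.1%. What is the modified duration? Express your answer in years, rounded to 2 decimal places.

Periodic yield y = 0.061. First find Macaulay duration:
  t   CF        PV=CF/(1+0.061)^t    t·PV
  1     3,375.00     3,180.9614     3,180.9614
  2     3,375.00     2,998.0786     5,996.1571
  3     3,375.00     2,825.7102     8,477.1307
  4     3,375.00     2,663.2519    10,653.0075
  5     3,375.00     2,510.1337    12,550.6686
  6     3,375.00     2,365.8188    14,194.9126
  7     3,375.00     2,229.8009    15,608.6064
  8     3,375.00     2,101.6031    16,812.8250
  9     3,375.00     1,980.7758    17,826.9822
  10   53,375.00    29,524.6018   295,246.0180
  Σ                 52,380.7362   400,547.2696
P = 52,380.7362; Macaulay duration = 400,547.2696 / 52,380.7362 = 7.64684 years.
Modified duration = D_Mac / (1 + y) = 7.64684 / 1.061 = 7.20720 years.

7.21 years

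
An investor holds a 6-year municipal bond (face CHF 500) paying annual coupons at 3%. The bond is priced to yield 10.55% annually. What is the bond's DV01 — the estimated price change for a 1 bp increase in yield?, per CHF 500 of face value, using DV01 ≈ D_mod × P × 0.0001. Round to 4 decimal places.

CHF 0.1673

Periodic yield y = 0.1055.
  t   CF        PV=CF/(1+0.1055)^t    t·PV
  1        15.00        13.5685        13.5685
  2        15.00        12.2737        24.5473
  3        15.00        11.1024        33.3071
  4        15.00        10.0428        40.1713
  5        15.00         9.0844        45.4221
  6       515.00       282.1336     1,692.8014
  Σ                    338.2053     1,849.8177
P = 338.2053; D_Mac = 5.46951 yrs; D_mod = 4.94754 yrs.
DV01 ≈ 4.94754 × 338.2053 × 0.0001 = 0.167329.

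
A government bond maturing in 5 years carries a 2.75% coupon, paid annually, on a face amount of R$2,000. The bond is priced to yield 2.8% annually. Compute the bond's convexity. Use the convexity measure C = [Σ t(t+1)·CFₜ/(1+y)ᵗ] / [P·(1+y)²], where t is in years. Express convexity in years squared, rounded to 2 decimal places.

With y = 0.028:
  t   CF        PV=CF/(1+0.028)^t    t·PV        t(t+1)·PV
  1        55.00        53.5019        53.5019         107.0039
  2        55.00        52.0447       104.0894         312.2682
  3        55.00        50.6271       151.8814         607.5256
  4        55.00        49.2482       196.9927         984.9637
  5     2,055.00     1,789.9721     8,949.8603      53,699.1619
  Σ                  1,995.3940     9,456.3258      55,710.9233
P = 1,995.3940.
Convexity = Σ t(t+1)·PV / [P·(1+y)²] = 55,710.9233 / (1,995.3940 × 1.056784) = 26.41955.

26.42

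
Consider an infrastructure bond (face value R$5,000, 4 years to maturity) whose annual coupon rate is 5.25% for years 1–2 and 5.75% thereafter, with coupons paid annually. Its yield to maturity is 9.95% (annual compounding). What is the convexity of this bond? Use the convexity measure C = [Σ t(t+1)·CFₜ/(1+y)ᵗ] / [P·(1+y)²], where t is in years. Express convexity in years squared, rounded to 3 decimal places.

14.796

With y = 0.0995:
  t   CF        PV=CF/(1+0.0995)^t    t·PV        t(t+1)·PV
  1       262.50       238.7449       238.7449         477.4898
  2       262.50       217.1395       434.2790       1,302.8370
  3       287.50       216.2978       648.8935       2,595.5739
  4     5,287.50     3,618.0074    14,472.0294      72,360.1471
  Σ                  4,290.1896    15,793.9468      76,736.0478
P = 4,290.1896.
Convexity = Σ t(t+1)·PV / [P·(1+y)²] = 76,736.0478 / (4,290.1896 × 1.208900) = 14.79560.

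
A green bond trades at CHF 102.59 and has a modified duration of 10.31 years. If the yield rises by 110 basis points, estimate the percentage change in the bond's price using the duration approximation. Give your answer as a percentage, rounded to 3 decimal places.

-11.341%

Duration approximation: ΔP/P ≈ -D_mod · Δy = -10.31 × (+0.011) = -0.113410.
As a percentage: -11.3410%.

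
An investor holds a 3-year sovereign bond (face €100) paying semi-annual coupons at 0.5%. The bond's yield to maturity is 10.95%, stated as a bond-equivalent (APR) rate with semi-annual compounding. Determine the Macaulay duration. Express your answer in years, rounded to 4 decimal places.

2.9775 years

Periodic yield y = 0.05475. Discount each cash flow and weight by its period:
  t   CF        PV=CF/(1+0.05475)^t    t·PV
  1         0.25         0.2370         0.2370
  2         0.25         0.2247         0.4494
  3         0.25         0.2131         0.6392
  4         0.25         0.2020         0.8080
  5         0.25         0.1915         0.9576
  6       100.25        72.8094       436.8561
  Σ                     73.8777       439.9473
Price P = Σ PV = 73.8777.
Macaulay duration = Σ(t·PV) / P = 439.9473 / 73.8777 = 5.95508 half-year periods.
In years: 5.95508 / 2 = 2.97754 years.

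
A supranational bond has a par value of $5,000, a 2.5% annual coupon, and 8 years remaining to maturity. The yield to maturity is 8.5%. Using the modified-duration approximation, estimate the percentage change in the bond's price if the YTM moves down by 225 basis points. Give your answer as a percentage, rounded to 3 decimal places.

Periodic yield y = 0.085. Modified duration first:
  t   CF        PV=CF/(1+0.085)^t    t·PV
  1       125.00       115.2074       115.2074
  2       125.00       106.1819       212.3638
  3       125.00        97.8635       293.5905
  4       125.00        90.1968       360.7871
  5       125.00        83.1307       415.6534
  6       125.00        76.6181       459.7088
  7       125.00        70.6158       494.3106
  8     5,125.00     2,668.4309    21,347.4474
  Σ                  3,308.2451    23,699.0690
P = 3,308.2451; D_Mac = 7.16364 yrs; D_mod = 7.16364/(1+0.085) = 6.60243 yrs.
ΔP/P ≈ -D_mod · Δy = -6.60243 × (-0.0225) = +0.148555 = +14.8555%.

+14.855%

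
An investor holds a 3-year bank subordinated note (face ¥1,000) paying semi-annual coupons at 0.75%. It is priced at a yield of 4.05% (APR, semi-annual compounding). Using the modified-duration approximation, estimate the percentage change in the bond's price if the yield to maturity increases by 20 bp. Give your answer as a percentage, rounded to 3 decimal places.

Periodic yield y = 0.02025. Modified duration first:
  t   CF        PV=CF/(1+0.02025)^t    t·PV
  1         3.75         3.6756         3.6756
  2         3.75         3.6026         7.2052
  3         3.75         3.5311        10.5933
  4         3.75         3.4610        13.8441
  5         3.75         3.3923        16.9617
  6     1,003.75       889.9917     5,339.9500
  Σ                    907.6543     5,392.2299
P = 907.6543; D_Mac = 5.94084 half-year periods = 2.97042 yrs; D_mod = 2.97042/(1+0.02025) = 2.91146 yrs.
ΔP/P ≈ -D_mod · Δy = -2.91146 × (+0.002) = -0.005823 = -0.5823%.

-0.582%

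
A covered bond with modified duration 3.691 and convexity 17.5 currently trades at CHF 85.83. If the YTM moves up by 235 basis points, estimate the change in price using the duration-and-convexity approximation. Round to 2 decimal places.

-CHF 7.03

Duration effect: -D_mod·Δy = -3.691 × (+0.0235) = -0.0867385
Convexity effect: ½·C·(Δy)² = 0.5 × 17.5 × (0.0235)² = +0.0048321875
ΔP/P ≈ -0.0867385 + 0.0048321875 = -0.0819063125
ΔP ≈ 85.83 × (-0.0819063125) = -7.030018801875.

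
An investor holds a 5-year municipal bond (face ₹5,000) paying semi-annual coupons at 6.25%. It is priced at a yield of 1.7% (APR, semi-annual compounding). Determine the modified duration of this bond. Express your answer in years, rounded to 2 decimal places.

4.40 years

Periodic yield y = 0.0085. First find Macaulay duration:
  t   CF        PV=CF/(1+0.0085)^t    t·PV
  1       156.25       154.9331       154.9331
  2       156.25       153.6272       307.2545
  3       156.25       152.3324       456.9972
  4       156.25       151.0485       604.1940
  5       156.25       149.7754       748.8770
  6       156.25       148.5130       891.0783
  7       156.25       147.2613     1,030.8293
  8       156.25       146.0202     1,168.1612
  9       156.25       144.7894     1,303.1050
  10    5,156.25     4,737.7805    47,377.8055
  Σ                  6,086.0811    54,043.2351
P = 6,086.0811; Macaulay duration = 54,043.2351 / 6,086.0811 = 8.87981 half-year periods = 4.43990 years.
Modified duration = D_Mac / (1 + y) = 4.43990 / 1.0085 = 4.40248 years.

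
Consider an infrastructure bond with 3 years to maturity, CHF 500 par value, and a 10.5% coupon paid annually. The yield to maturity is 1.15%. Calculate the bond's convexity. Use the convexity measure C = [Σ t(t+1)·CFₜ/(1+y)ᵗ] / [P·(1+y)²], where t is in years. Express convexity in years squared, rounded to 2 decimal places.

With y = 0.0115:
  t   CF        PV=CF/(1+0.0115)^t    t·PV        t(t+1)·PV
  1        52.50        51.9031        51.9031         103.8062
  2        52.50        51.3130       102.6260         307.8781
  3       552.50       533.8689     1,601.6067       6,406.4268
  Σ                    637.0850     1,756.1358       6,818.1111
P = 637.0850.
Convexity = Σ t(t+1)·PV / [P·(1+y)²] = 6,818.1111 / (637.0850 × 1.023132) = 10.46008.

10.46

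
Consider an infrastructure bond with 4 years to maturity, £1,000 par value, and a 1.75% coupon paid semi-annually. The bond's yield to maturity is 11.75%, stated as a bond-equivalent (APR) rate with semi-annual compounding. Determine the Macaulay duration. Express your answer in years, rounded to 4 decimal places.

Periodic yield y = 0.05875. Discount each cash flow and weight by its period:
  t   CF        PV=CF/(1+0.05875)^t    t·PV
  1         8.75         8.2645         8.2645
  2         8.75         7.8059        15.6117
  3         8.75         7.3727        22.1182
  4         8.75         6.9636        27.8544
  5         8.75         6.5772        32.8860
  6         8.75         6.2122        37.2734
  7         8.75         5.8675        41.0726
  8     1,008.75       638.9048     5,111.2385
  Σ                    687.9684     5,296.3193
Price P = Σ PV = 687.9684.
Macaulay duration = Σ(t·PV) / P = 5,296.3193 / 687.9684 = 7.69849 half-year periods.
In years: 7.69849 / 2 = 3.84925 years.

3.8492 years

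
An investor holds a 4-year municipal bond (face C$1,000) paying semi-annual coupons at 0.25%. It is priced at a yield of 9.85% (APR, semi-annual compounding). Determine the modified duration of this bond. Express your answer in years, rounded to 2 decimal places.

3.79 years

Periodic yield y = 0.04925. First find Macaulay duration:
  t   CF        PV=CF/(1+0.04925)^t    t·PV
  1         1.25         1.1913         1.1913
  2         1.25         1.1354         2.2708
  3         1.25         1.0821         3.2463
  4         1.25         1.0313         4.1253
  5         1.25         0.9829         4.9146
  6         1.25         0.9368         5.6207
  7         1.25         0.8928         6.2496
  8     1,001.25       681.5704     5,452.5630
  Σ                    688.8230     5,480.1817
P = 688.8230; Macaulay duration = 5,480.1817 / 688.8230 = 7.95586 half-year periods = 3.97793 years.
Modified duration = D_Mac / (1 + y) = 3.97793 / 1.04925 = 3.79121 years.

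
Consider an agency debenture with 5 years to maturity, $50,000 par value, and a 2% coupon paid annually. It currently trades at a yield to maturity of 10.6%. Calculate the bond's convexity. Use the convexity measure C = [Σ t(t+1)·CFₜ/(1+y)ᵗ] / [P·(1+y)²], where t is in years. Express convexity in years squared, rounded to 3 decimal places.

With y = 0.106:
  t   CF        PV=CF/(1+0.106)^t    t·PV        t(t+1)·PV
  1     1,000.00       904.1591       904.1591       1,808.3183
  2     1,000.00       817.5037     1,635.0075       4,905.0224
  3     1,000.00       739.1535     2,217.4604       8,869.8416
  4     1,000.00       668.3124     2,673.2494      13,366.2472
  5    51,000.00    30,817.2968   154,086.4841     924,518.9044
  Σ                 33,946.4255   161,516.3605     953,468.3339
P = 33,946.4255.
Convexity = Σ t(t+1)·PV / [P·(1+y)²] = 953,468.3339 / (33,946.4255 × 1.223236) = 22.96159.

22.962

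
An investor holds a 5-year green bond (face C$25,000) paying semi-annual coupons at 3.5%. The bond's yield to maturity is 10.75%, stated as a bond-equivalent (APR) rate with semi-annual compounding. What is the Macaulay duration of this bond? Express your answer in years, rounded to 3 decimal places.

Periodic yield y = 0.05375. Discount each cash flow and weight by its period:
  t   CF        PV=CF/(1+0.05375)^t    t·PV
  1       437.50       415.1839       415.1839
  2       437.50       394.0060       788.0121
  3       437.50       373.9085     1,121.7254
  4       437.50       354.8360     1,419.3441
  5       437.50       336.7364     1,683.6822
  6       437.50       319.5601     1,917.3605
  7       437.50       303.2599     2,122.8191
  8       437.50       287.7911     2,302.3288
  9       437.50       273.1114     2,458.0023
  10   25,437.50    15,069.4898   150,694.8985
  Σ                 18,127.8831   164,923.3568
Price P = Σ PV = 18,127.8831.
Macaulay duration = Σ(t·PV) / P = 164,923.3568 / 18,127.8831 = 9.09777 half-year periods.
In years: 9.09777 / 2 = 4.54889 years.

4.549 years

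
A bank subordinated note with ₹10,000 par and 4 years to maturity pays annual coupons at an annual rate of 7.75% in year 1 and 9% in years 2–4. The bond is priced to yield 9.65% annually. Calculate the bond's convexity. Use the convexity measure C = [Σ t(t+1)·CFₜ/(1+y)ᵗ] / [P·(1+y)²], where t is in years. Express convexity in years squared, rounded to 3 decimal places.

14.171

With y = 0.0965:
  t   CF        PV=CF/(1+0.0965)^t    t·PV        t(t+1)·PV
  1       775.00       706.7943       706.7943       1,413.5887
  2       900.00       748.5576     1,497.1152       4,491.3457
  3       900.00       682.6791     2,048.0373       8,192.1491
  4    10,900.00     7,540.3578    30,161.4312     150,807.1559
  Σ                  9,678.3889    34,413.3780     164,904.2394
P = 9,678.3889.
Convexity = Σ t(t+1)·PV / [P·(1+y)²] = 164,904.2394 / (9,678.3889 × 1.202312) = 14.17136.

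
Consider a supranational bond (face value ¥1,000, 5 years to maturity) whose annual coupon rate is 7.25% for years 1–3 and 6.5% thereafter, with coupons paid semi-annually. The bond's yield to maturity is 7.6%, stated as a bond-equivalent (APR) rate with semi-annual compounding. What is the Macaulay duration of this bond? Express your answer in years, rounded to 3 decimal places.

Periodic yield y = 0.038. Discount each cash flow and weight by its period:
  t   CF        PV=CF/(1+0.038)^t    t·PV
  1        36.25        34.9229        34.9229
  2        36.25        33.6444        67.2889
  3        36.25        32.4128        97.2383
  4        36.25        31.2262       124.9046
  5        36.25        30.0830       150.4150
  6        36.25        28.9817       173.8902
  7        32.50        25.0324       175.2266
  8        32.50        24.1160       192.9277
  9        32.50        23.2331       209.0979
  10    1,032.50       711.0768     7,110.7683
  Σ                    974.7292     8,336.6804
Price P = Σ PV = 974.7292.
Macaulay duration = Σ(t·PV) / P = 8,336.6804 / 974.7292 = 8.55282 half-year periods.
In years: 8.55282 / 2 = 4.27641 years.

4.276 years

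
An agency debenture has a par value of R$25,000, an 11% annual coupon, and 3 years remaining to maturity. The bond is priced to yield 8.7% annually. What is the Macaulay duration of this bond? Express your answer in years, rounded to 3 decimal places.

2.721 years

Periodic yield y = 0.087. Discount each cash flow and weight by its year:
  t   CF        PV=CF/(1+0.087)^t    t·PV
  1     2,750.00     2,529.8988     2,529.8988
  2     2,750.00     2,327.4138     4,654.8276
  3    27,750.00    21,605.9992    64,817.9975
  Σ                 26,463.3118    72,002.7239
Price P = Σ PV = 26,463.3118.
Macaulay duration = Σ(t·PV) / P = 72,002.7239 / 26,463.3118 = 2.72085 years.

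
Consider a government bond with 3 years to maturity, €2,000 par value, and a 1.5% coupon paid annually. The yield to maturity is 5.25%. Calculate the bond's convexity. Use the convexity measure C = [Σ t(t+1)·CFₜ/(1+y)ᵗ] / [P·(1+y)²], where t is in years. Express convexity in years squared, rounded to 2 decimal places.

With y = 0.0525:
  t   CF        PV=CF/(1+0.0525)^t    t·PV        t(t+1)·PV
  1        30.00        28.5036        28.5036          57.0071
  2        30.00        27.0818        54.1635         162.4906
  3     2,030.00     1,741.1241     5,223.3723      20,893.4891
  Σ                  1,796.7094     5,306.0394      21,112.9868
P = 1,796.7094.
Convexity = Σ t(t+1)·PV / [P·(1+y)²] = 21,112.9868 / (1,796.7094 × 1.107756) = 10.60786.

10.61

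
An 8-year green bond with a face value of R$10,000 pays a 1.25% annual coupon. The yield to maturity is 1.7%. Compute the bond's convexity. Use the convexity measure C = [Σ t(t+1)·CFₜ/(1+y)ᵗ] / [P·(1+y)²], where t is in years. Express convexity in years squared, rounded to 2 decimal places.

With y = 0.017:
  t   CF        PV=CF/(1+0.017)^t    t·PV        t(t+1)·PV
  1       125.00       122.9105       122.9105         245.8210
  2       125.00       120.8560       241.7119         725.1358
  3       125.00       118.8358       356.5073       1,426.0291
  4       125.00       116.8493       467.3973       2,336.9865
  5       125.00       114.8961       574.4804       3,446.8827
  6       125.00       112.9755       677.8530       4,744.9713
  7       125.00       111.0870       777.6092       6,220.8735
  8    10,125.00     8,847.6393    70,781.1143     637,030.0288
  Σ                  9,666.0495    73,999.5840     656,176.7287
P = 9,666.0495.
Convexity = Σ t(t+1)·PV / [P·(1+y)²] = 656,176.7287 / (9,666.0495 × 1.034289) = 65.63416.

65.63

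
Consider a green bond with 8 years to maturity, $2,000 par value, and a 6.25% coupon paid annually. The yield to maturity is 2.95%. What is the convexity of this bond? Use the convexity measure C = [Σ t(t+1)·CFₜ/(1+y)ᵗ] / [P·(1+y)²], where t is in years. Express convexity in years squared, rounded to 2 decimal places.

53.28

With y = 0.0295:
  t   CF        PV=CF/(1+0.0295)^t    t·PV        t(t+1)·PV
  1       125.00       121.4182       121.4182         242.8363
  2       125.00       117.9390       235.8779         707.6338
  3       125.00       114.5595       343.6784       1,374.7135
  4       125.00       111.2768       445.1072       2,225.5359
  5       125.00       108.0882       540.4410       3,242.6458
  6       125.00       104.9910       629.9458       4,409.6203
  7       125.00       101.9825       713.8773       5,711.0187
  8     2,125.00     1,684.0234    13,472.1874     121,249.6862
  Σ                  2,464.2784    16,502.5331     139,163.6906
P = 2,464.2784.
Convexity = Σ t(t+1)·PV / [P·(1+y)²] = 139,163.6906 / (2,464.2784 × 1.059870) = 53.28236.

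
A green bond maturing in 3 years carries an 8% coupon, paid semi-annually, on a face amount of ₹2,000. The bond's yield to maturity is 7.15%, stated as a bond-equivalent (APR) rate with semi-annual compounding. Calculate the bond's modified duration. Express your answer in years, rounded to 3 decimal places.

Periodic yield y = 0.03575. First find Macaulay duration:
  t   CF        PV=CF/(1+0.03575)^t    t·PV
  1        80.00        77.2387        77.2387
  2        80.00        74.5727       149.1455
  3        80.00        71.9988       215.9964
  4        80.00        69.5137       278.0547
  5        80.00        67.1143       335.5717
  6     2,080.00     1,684.7431    10,108.4585
  Σ                  2,045.1813    11,164.4654
P = 2,045.1813; Macaulay duration = 11,164.4654 / 2,045.1813 = 5.45891 half-year periods = 2.72946 years.
Modified duration = D_Mac / (1 + y) = 2.72946 / 1.03575 = 2.63525 years.

2.635 years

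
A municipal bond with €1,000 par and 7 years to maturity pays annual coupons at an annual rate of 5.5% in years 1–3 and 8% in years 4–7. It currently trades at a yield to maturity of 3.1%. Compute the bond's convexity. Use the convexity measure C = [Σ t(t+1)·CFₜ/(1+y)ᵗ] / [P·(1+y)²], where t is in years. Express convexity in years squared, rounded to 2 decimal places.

42.81

With y = 0.031:
  t   CF        PV=CF/(1+0.031)^t    t·PV        t(t+1)·PV
  1        55.00        53.3463        53.3463         106.6925
  2        55.00        51.7423       103.4845         310.4535
  3        55.00        50.1865       150.5594         602.2377
  4        80.00        70.8036       283.2144       1,416.0720
  5        80.00        68.6747       343.3734       2,060.2405
  6        80.00        66.6098       399.6587       2,797.6107
  7     1,080.00       872.1940     6,105.3581      48,842.8644
  Σ                  1,233.5571     7,438.9947      56,136.1714
P = 1,233.5571.
Convexity = Σ t(t+1)·PV / [P·(1+y)²] = 56,136.1714 / (1,233.5571 × 1.062961) = 42.81207.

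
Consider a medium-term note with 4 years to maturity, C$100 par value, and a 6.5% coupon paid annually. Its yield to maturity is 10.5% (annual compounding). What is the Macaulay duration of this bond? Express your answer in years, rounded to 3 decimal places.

Periodic yield y = 0.105. Discount each cash flow and weight by its year:
  t   CF        PV=CF/(1+0.105)^t    t·PV
  1         6.50         5.8824         5.8824
  2         6.50         5.3234        10.6468
  3         6.50         4.8176        14.4527
  4       106.50        71.4333       285.7331
  Σ                     87.4566       316.7149
Price P = Σ PV = 87.4566.
Macaulay duration = Σ(t·PV) / P = 316.7149 / 87.4566 = 3.62140 years.

3.621 years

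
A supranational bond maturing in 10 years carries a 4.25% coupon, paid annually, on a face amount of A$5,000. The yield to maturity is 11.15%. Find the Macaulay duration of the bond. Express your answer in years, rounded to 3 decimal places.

7.765 years

Periodic yield y = 0.1115. Discount each cash flow and weight by its year:
  t   CF        PV=CF/(1+0.1115)^t    t·PV
  1       212.50       191.1831       191.1831
  2       212.50       172.0046       344.0092
  3       212.50       154.7500       464.2499
  4       212.50       139.2262       556.9049
  5       212.50       125.2598       626.2988
  6       212.50       112.6943       676.1661
  7       212.50       101.3894       709.7260
  8       212.50        91.2186       729.7485
  9       212.50        82.0680       738.6118
  10    5,212.50     1,811.1374    18,111.3739
  Σ                  2,980.9313    23,148.2721
Price P = Σ PV = 2,980.9313.
Macaulay duration = Σ(t·PV) / P = 23,148.2721 / 2,980.9313 = 7.76545 years.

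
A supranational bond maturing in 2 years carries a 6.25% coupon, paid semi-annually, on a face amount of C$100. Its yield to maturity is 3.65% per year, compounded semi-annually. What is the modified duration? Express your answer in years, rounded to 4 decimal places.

1.8790 years

Periodic yield y = 0.01825. First find Macaulay duration:
  t   CF        PV=CF/(1+0.01825)^t    t·PV
  1        3.125         3.0690         3.0690
  2        3.125         3.0140         6.0280
  3        3.125         2.9600         8.8799
  4      103.125        95.9282       383.7128
  Σ                    104.9711       401.6897
P = 104.9711; Macaulay duration = 401.6897 / 104.9711 = 3.82667 half-year periods = 1.91333 years.
Modified duration = D_Mac / (1 + y) = 1.91333 / 1.01825 = 1.87904 years.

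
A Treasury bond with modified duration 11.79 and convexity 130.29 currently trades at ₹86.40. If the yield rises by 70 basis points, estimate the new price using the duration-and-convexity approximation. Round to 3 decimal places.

₹79.545

Duration effect: -D_mod·Δy = -11.79 × (+0.007) = -0.082530
Convexity effect: ½·C·(Δy)² = 0.5 × 130.29 × (0.007)² = +0.003192105
ΔP/P ≈ -0.082530 + 0.003192105 = -0.079337895
New price ≈ 86.40 × (1 - 0.079337895) = 79.545205872.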